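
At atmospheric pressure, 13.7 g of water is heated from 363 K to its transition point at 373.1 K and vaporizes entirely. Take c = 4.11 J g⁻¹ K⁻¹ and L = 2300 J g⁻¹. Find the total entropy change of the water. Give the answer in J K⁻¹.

ΔS = 86 J/K

Warming step: ΔS₁ = m c ln(T_tr/T_i) = 13.7 × 4.11 × ln(373.1/363) = 1.545 J/K.
Phase change: ΔS₂ = +mL/T_tr = 13.7 × 2300 / 373.1 = 84.45 J/K.
ΔS_total = (1.545) + (84.45) = 86 J/K.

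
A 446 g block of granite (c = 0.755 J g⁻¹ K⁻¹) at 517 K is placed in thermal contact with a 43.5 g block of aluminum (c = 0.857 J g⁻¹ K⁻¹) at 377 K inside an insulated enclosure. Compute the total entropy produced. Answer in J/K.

ΔS_total = 1.54 J/K

Energy balance: T_f = (m₁c₁T₁ + m₂c₂T₂)/(m₁c₁ + m₂c₂) = 503.05 K.
ΔS₁ = m₁c₁ ln(T_f/T₁) = 336.73 × ln(503.05/517) = -9.214 J/K.
ΔS₂ = m₂c₂ ln(T_f/T₂) = 37.2795 × ln(503.05/377) = 10.75 J/K.
ΔS_total = -9.214 + 10.75 = 1.54 J/K.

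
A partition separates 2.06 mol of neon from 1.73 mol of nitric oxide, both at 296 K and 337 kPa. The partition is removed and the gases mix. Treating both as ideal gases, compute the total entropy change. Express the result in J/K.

ΔS_mix = 21.7 J/K

Mole fractions: x_A = 2.06/3.79 = 0.544, x_B = 0.456.
ΔS_mix = −R(n_A ln x_A + n_B ln x_B) = −8.314 × (2.06 ln 0.544 + 1.73 ln 0.456) = 21.7 J/K.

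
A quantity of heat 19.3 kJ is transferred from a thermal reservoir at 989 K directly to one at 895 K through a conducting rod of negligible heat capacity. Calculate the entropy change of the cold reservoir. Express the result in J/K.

The cold reservoir gains heat Q, so ΔS_cold = +Q/T_C = 19300/895 = 21.6 J/K.

ΔS_cold = 21.6 J/K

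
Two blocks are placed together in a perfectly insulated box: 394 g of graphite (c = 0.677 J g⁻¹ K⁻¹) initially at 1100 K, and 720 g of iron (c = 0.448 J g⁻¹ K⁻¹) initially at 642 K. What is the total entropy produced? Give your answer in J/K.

ΔS_total = 21.3 J/K

Energy balance: T_f = (m₁c₁T₁ + m₂c₂T₂)/(m₁c₁ + m₂c₂) = 849.31 K.
ΔS₁ = m₁c₁ ln(T_f/T₁) = 266.738 × ln(849.31/1100) = -68.99 J/K.
ΔS₂ = m₂c₂ ln(T_f/T₂) = 322.56 × ln(849.31/642) = 90.26 J/K.
ΔS_total = -68.99 + 90.26 = 21.3 J/K.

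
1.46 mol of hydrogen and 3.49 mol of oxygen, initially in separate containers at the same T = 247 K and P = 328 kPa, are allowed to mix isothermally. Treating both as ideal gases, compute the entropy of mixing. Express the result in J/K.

ΔS_mix = 25 J/K

Mole fractions: x_A = 1.46/4.95 = 0.295, x_B = 0.705.
ΔS_mix = −R(n_A ln x_A + n_B ln x_B) = −8.314 × (1.46 ln 0.295 + 3.49 ln 0.705) = 25 J/K.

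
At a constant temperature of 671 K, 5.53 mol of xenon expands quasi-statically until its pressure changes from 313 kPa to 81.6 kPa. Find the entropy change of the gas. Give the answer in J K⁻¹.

ΔS_gas = 61.8 J/K

For an isothermal ideal gas ΔS_gas = nR ln(P₁/P₂) = 5.53 × 8.314 × ln(313/81.6) = 61.8 J/K.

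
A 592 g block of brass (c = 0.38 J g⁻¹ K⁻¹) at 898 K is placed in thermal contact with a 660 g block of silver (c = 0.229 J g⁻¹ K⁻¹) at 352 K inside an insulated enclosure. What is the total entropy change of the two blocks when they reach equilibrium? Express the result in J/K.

ΔS_total = 36.2 J/K

Energy balance: T_f = (m₁c₁T₁ + m₂c₂T₂)/(m₁c₁ + m₂c₂) = 678.58 K.
ΔS₁ = m₁c₁ ln(T_f/T₁) = 224.96 × ln(678.58/898) = -63.03 J/K.
ΔS₂ = m₂c₂ ln(T_f/T₂) = 151.14 × ln(678.58/352) = 99.2 J/K.
ΔS_total = -63.03 + 99.2 = 36.2 J/K.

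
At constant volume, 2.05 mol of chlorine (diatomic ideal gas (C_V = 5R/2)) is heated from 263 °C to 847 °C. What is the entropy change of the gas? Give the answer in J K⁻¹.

ΔS = 31.4 J/K

In kelvin: T₁ = 536.15 K, T₂ = 1120.15 K. At constant volume, ΔS = nC_V ln(T₂/T₁) with C_V = 5R/2 = 20.79 J mol⁻¹ K⁻¹.
ΔS = 2.05 × 20.79 × ln(1120.15/536.15) = 31.4 J/K.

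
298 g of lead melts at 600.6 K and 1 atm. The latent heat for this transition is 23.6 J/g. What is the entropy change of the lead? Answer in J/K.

Heat absorbed by the substance: Q = mL = 298 × 23.6 = 7032.8 J.
At constant T, ΔS = Q_rev/T = 7032.8 / 600.6 = 11.7 J/K.

ΔS = 11.7 J/K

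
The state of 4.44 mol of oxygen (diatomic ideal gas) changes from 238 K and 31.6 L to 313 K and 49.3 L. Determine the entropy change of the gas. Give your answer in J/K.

Entropy is a state function: ΔS = nC_V ln(T₂/T₁) + nR ln(V₂/V₁), with C_V = 5R/2 = 20.79 J mol⁻¹ K⁻¹ for a diatomic ideal gas.
ΔS = 4.44 × [20.79 × ln(313/238) + 8.314 × ln(49.3/31.6)] = 41.7 J/K.

ΔS = 41.7 J/K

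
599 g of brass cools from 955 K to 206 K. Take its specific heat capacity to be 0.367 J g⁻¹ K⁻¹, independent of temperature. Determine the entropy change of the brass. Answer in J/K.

ΔS = ∫dQ_rev/T = m c ln(T₂/T₁) = 599 × 0.367 × ln(206/955) = -337 J/K.

ΔS = -337 J/K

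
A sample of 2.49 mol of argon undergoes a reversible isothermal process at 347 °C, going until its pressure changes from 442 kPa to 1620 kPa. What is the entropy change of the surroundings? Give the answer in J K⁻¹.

ΔS_surr = 26.9 J/K

For an isothermal ideal gas ΔS_gas = nR ln(P₁/P₂) = 2.49 × 8.314 × ln(442/1620) = -26.9 J/K.
The process is reversible, so ΔS_surr = −ΔS_gas = 26.9 J/K and ΔS_universe = 0.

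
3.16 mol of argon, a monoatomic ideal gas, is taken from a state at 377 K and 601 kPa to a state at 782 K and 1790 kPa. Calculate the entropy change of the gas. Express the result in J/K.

ΔS = nC_p ln(T₂/T₁) − nR ln(P₂/P₁), with C_p = 5R/2 = 20.79 J mol⁻¹ K⁻¹ for a monoatomic ideal gas.
ΔS = 3.16 × [20.79 × ln(782/377) − 8.314 × ln(1790/601)] = 19.2 J/K.

ΔS = 19.2 J/K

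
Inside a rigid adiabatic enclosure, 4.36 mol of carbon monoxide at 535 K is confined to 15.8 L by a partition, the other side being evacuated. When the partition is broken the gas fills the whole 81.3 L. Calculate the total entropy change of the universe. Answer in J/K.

ΔS_universe = 59.4 J/K

No heat is exchanged and no work is done, so the ideal-gas temperature stays constant.
Entropy is a state function; using a reversible isothermal path, ΔS_gas = nR ln(V₂/V₁) = 4.36 × 8.314 × ln(81.3/15.8) = 59.4 J/K.
The insulated surroundings exchange no heat, so ΔS_surr = 0 and ΔS_universe = ΔS_gas.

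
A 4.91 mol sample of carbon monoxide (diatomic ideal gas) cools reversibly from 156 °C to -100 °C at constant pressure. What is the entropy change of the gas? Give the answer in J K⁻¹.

In kelvin: T₁ = 429.15 K, T₂ = 173.15 K. At constant pressure, ΔS = nC_p ln(T₂/T₁) with C_p = 7R/2 = 29.1 J mol⁻¹ K⁻¹.
ΔS = 4.91 × 29.1 × ln(173.15/429.15) = -130 J/K.

ΔS = -130 J/K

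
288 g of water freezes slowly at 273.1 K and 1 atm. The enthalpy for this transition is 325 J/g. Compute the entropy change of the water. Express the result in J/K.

ΔS = -343 J/K

Heat released by the substance: Q = −mL = −288 × 325 = −93600 J.
At constant T, ΔS = Q_rev/T = −93600 / 273.1 = -343 J/K.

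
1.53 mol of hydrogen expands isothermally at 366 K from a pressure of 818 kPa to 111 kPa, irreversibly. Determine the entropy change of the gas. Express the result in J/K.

Entropy is a state function, so ΔS_gas depends only on the end states.
For an isothermal ideal gas ΔS_gas = nR ln(P₁/P₂) = 1.53 × 8.314 × ln(818/111) = 25.4 J/K.

ΔS_gas = 25.4 J/K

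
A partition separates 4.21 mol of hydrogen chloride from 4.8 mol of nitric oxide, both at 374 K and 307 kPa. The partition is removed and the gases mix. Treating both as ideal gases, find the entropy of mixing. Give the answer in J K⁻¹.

Mole fractions: x_A = 4.21/9.01 = 0.467, x_B = 0.533.
ΔS_mix = −R(n_A ln x_A + n_B ln x_B) = −8.314 × (4.21 ln 0.467 + 4.8 ln 0.533) = 51.8 J/K.

ΔS_mix = 51.8 J/K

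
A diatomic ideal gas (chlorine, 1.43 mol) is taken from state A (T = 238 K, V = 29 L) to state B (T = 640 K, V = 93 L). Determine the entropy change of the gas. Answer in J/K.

Entropy is a state function: ΔS = nC_V ln(T₂/T₁) + nR ln(V₂/V₁), with C_V = 5R/2 = 20.79 J mol⁻¹ K⁻¹ for a diatomic ideal gas.
ΔS = 1.43 × [20.79 × ln(640/238) + 8.314 × ln(93/29)] = 43.3 J/K.

ΔS = 43.3 J/K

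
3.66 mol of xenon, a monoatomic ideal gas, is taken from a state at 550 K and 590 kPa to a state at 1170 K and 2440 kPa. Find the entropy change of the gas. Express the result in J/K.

ΔS = nC_p ln(T₂/T₁) − nR ln(P₂/P₁), with C_p = 5R/2 = 20.79 J mol⁻¹ K⁻¹ for a monoatomic ideal gas.
ΔS = 3.66 × [20.79 × ln(1170/550) − 8.314 × ln(2440/590)] = 14.2 J/K.

ΔS = 14.2 J/K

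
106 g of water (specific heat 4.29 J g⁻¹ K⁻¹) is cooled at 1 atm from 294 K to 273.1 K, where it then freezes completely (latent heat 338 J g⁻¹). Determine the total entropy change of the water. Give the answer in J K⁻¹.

Cooling step: ΔS₁ = m c ln(T_tr/T_i) = 106 × 4.29 × ln(273.1/294) = -33.53 J/K.
Phase change: ΔS₂ = −mL/T_tr = −106 × 338 / 273.1 = -131.2 J/K.
ΔS_total = (-33.53) + (-131.2) = -165 J/K.

ΔS = -165 J/K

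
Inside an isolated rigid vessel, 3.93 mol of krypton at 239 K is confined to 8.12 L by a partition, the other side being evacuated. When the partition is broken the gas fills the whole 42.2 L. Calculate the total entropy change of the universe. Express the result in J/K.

For an ideal gas in free expansion Q = 0 and W = 0, so T is unchanged.
Entropy is a state function; using a reversible isothermal path, ΔS_gas = nR ln(V₂/V₁) = 3.93 × 8.314 × ln(42.2/8.12) = 53.8 J/K.
The insulated surroundings exchange no heat, so ΔS_surr = 0 and ΔS_universe = ΔS_gas.

ΔS_universe = 53.8 J/K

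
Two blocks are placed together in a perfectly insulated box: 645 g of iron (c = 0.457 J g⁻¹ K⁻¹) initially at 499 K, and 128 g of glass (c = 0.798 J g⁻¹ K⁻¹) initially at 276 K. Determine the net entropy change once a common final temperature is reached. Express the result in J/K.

ΔS_total = 12 J/K

Energy balance: T_f = (m₁c₁T₁ + m₂c₂T₂)/(m₁c₁ + m₂c₂) = 441.61 K.
ΔS₁ = m₁c₁ ln(T_f/T₁) = 294.765 × ln(441.61/499) = -36.01 J/K.
ΔS₂ = m₂c₂ ln(T_f/T₂) = 102.144 × ln(441.61/276) = 48.01 J/K.
ΔS_total = -36.01 + 48.01 = 12 J/K.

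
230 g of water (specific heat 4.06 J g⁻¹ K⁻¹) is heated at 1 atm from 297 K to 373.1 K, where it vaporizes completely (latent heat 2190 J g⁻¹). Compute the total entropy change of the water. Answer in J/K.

Warming step: ΔS₁ = m c ln(T_tr/T_i) = 230 × 4.06 × ln(373.1/297) = 213 J/K.
Phase change: ΔS₂ = +mL/T_tr = 230 × 2190 / 373.1 = 1350 J/K.
ΔS_total = (213) + (1350) = 1560 J/K.

ΔS = 1560 J/K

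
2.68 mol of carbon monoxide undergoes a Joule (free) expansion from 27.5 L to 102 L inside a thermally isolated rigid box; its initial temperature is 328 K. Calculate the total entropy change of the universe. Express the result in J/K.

No heat is exchanged and no work is done, so the ideal-gas temperature stays constant.
Entropy is a state function; using a reversible isothermal path, ΔS_gas = nR ln(V₂/V₁) = 2.68 × 8.314 × ln(102/27.5) = 29.2 J/K.
The insulated surroundings exchange no heat, so ΔS_surr = 0 and ΔS_universe = ΔS_gas.

ΔS_universe = 29.2 J/K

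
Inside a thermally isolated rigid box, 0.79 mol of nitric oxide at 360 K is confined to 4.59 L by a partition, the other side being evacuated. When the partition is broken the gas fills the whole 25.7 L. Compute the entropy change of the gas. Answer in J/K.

ΔS_gas = 11.3 J/K

For an ideal gas in free expansion Q = 0 and W = 0, so T is unchanged.
Entropy is a state function; using a reversible isothermal path, ΔS_gas = nR ln(V₂/V₁) = 0.79 × 8.314 × ln(25.7/4.59) = 11.3 J/K.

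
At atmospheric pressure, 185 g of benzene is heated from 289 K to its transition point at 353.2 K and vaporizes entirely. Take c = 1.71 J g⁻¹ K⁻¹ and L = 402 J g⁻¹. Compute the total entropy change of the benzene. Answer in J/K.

ΔS = 274 J/K

Warming step: ΔS₁ = m c ln(T_tr/T_i) = 185 × 1.71 × ln(353.2/289) = 63.46 J/K.
Phase change: ΔS₂ = +mL/T_tr = 185 × 402 / 353.2 = 210.6 J/K.
ΔS_total = (63.46) + (210.6) = 274 J/K.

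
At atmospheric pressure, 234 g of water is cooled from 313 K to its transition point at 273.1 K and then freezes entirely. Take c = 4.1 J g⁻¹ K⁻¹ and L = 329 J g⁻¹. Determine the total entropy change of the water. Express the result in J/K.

Cooling step: ΔS₁ = m c ln(T_tr/T_i) = 234 × 4.1 × ln(273.1/313) = -130.8 J/K.
Phase change: ΔS₂ = −mL/T_tr = −234 × 329 / 273.1 = -281.9 J/K.
ΔS_total = (-130.8) + (-281.9) = -413 J/K.

ΔS = -413 J/K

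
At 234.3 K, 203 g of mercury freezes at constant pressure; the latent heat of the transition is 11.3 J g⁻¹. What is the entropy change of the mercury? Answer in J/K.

Heat released by the substance: Q = −mL = −203 × 11.3 = −2293.9 J.
At constant T, ΔS = Q_rev/T = −2293.9 / 234.3 = -9.79 J/K.

ΔS = -9.79 J/K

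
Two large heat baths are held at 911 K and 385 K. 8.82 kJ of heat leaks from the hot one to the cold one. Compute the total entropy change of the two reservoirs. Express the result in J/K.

ΔS_total = 13.2 J/K

ΔS_hot = −Q/T_H = −8820/911 = -9.682 J/K and ΔS_cold = +Q/T_C = 8820/385 = 22.91 J/K.
ΔS_total = -9.682 + 22.91 = 13.2 J/K, positive as the second law requires.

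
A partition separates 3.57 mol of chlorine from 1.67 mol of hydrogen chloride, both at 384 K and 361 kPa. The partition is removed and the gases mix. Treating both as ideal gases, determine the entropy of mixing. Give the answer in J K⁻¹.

ΔS_mix = 27.3 J/K

Mole fractions: x_A = 3.57/5.24 = 0.681, x_B = 0.319.
ΔS_mix = −R(n_A ln x_A + n_B ln x_B) = −8.314 × (3.57 ln 0.681 + 1.67 ln 0.319) = 27.3 J/K.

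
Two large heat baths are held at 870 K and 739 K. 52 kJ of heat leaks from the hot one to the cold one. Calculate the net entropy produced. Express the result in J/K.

ΔS_total = 10.6 J/K

ΔS_hot = −Q/T_H = −52000/870 = -59.77 J/K and ΔS_cold = +Q/T_C = 52000/739 = 70.37 J/K.
ΔS_total = -59.77 + 70.37 = 10.6 J/K, positive as the second law requires.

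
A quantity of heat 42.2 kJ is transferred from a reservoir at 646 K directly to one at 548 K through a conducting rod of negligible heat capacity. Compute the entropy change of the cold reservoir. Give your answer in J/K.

ΔS_cold = 77 J/K

The cold reservoir gains heat Q, so ΔS_cold = +Q/T_C = 42200/548 = 77 J/K.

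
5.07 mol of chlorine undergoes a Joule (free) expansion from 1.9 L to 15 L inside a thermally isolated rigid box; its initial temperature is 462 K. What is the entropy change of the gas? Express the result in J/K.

No heat is exchanged and no work is done, so the ideal-gas temperature stays constant.
Entropy is a state function; using a reversible isothermal path, ΔS_gas = nR ln(V₂/V₁) = 5.07 × 8.314 × ln(15/1.9) = 87.1 J/K.

ΔS_gas = 87.1 J/K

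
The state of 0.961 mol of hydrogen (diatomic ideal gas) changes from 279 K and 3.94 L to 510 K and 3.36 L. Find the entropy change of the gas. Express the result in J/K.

ΔS = 10.8 J/K

Entropy is a state function: ΔS = nC_V ln(T₂/T₁) + nR ln(V₂/V₁), with C_V = 5R/2 = 20.79 J mol⁻¹ K⁻¹ for a diatomic ideal gas.
ΔS = 0.961 × [20.79 × ln(510/279) + 8.314 × ln(3.36/3.94)] = 10.8 J/K.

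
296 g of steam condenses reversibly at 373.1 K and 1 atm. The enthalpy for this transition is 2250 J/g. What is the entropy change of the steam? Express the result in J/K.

ΔS = -1790 J/K

Heat released by the substance: Q = −mL = −296 × 2250 = −666000 J.
At constant T, ΔS = Q_rev/T = −666000 / 373.1 = -1790 J/K.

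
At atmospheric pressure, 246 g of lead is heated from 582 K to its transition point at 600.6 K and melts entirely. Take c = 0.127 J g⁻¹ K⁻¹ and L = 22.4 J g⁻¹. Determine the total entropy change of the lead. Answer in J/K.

Warming step: ΔS₁ = m c ln(T_tr/T_i) = 246 × 0.127 × ln(600.6/582) = 0.9828 J/K.
Phase change: ΔS₂ = +mL/T_tr = 246 × 22.4 / 600.6 = 9.175 J/K.
ΔS_total = (0.9828) + (9.175) = 10.2 J/K.

ΔS = 10.2 J/K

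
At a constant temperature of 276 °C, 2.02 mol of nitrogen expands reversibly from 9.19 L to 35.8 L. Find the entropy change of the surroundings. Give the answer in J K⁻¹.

ΔS_surr = -22.8 J/K

For an isothermal ideal gas ΔS_gas = nR ln(V₂/V₁) = 2.02 × 8.314 × ln(35.8/9.19) = 22.8 J/K.
The process is reversible, so ΔS_surr = −ΔS_gas = -22.8 J/K and ΔS_universe = 0.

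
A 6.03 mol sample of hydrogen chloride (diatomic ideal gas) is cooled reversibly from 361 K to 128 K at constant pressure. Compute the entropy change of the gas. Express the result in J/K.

At constant pressure, ΔS = nC_p ln(T₂/T₁) with C_p = 7R/2 = 29.1 J mol⁻¹ K⁻¹.
ΔS = 6.03 × 29.1 × ln(128/361) = -182 J/K.

ΔS = -182 J/K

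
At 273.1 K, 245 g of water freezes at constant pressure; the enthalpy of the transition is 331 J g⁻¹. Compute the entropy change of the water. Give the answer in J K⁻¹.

ΔS = -297 J/K

Heat released by the substance: Q = −mL = −245 × 331 = −81095 J.
At constant T, ΔS = Q_rev/T = −81095 / 273.1 = -297 J/K.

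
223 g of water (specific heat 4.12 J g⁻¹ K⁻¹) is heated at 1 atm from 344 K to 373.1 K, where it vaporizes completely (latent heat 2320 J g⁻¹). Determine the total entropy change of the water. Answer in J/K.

Warming step: ΔS₁ = m c ln(T_tr/T_i) = 223 × 4.12 × ln(373.1/344) = 74.61 J/K.
Phase change: ΔS₂ = +mL/T_tr = 223 × 2320 / 373.1 = 1387 J/K.
ΔS_total = (74.61) + (1387) = 1460 J/K.

ΔS = 1460 J/K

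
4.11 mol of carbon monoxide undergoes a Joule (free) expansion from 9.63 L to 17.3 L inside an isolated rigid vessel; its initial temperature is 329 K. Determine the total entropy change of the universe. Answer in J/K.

No heat is exchanged and no work is done, so the ideal-gas temperature stays constant.
Entropy is a state function; using a reversible isothermal path, ΔS_gas = nR ln(V₂/V₁) = 4.11 × 8.314 × ln(17.3/9.63) = 20 J/K.
The insulated surroundings exchange no heat, so ΔS_surr = 0 and ΔS_universe = ΔS_gas.

ΔS_universe = 20 J/K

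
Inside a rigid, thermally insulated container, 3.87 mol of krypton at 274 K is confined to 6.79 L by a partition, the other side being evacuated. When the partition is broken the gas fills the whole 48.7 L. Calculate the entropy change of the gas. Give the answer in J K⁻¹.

No heat is exchanged and no work is done, so the ideal-gas temperature stays constant.
Entropy is a state function; using a reversible isothermal path, ΔS_gas = nR ln(V₂/V₁) = 3.87 × 8.314 × ln(48.7/6.79) = 63.4 J/K.

ΔS_gas = 63.4 J/K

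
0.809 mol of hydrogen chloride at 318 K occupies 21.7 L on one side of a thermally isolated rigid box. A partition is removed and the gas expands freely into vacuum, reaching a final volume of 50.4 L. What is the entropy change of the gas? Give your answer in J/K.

ΔS_gas = 5.67 J/K

For an ideal gas in free expansion Q = 0 and W = 0, so T is unchanged.
Entropy is a state function; using a reversible isothermal path, ΔS_gas = nR ln(V₂/V₁) = 0.809 × 8.314 × ln(50.4/21.7) = 5.67 J/K.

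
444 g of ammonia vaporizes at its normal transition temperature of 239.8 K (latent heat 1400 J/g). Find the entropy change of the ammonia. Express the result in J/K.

Heat absorbed by the substance: Q = mL = 444 × 1400 = 621600 J.
At constant T, ΔS = Q_rev/T = 621600 / 239.8 = 2590 J/K.

ΔS = 2590 J/K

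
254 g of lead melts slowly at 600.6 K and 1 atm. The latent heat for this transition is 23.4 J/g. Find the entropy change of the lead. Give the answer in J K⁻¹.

ΔS = 9.9 J/K

Heat absorbed by the substance: Q = mL = 254 × 23.4 = 5943.6 J.
At constant T, ΔS = Q_rev/T = 5943.6 / 600.6 = 9.9 J/K.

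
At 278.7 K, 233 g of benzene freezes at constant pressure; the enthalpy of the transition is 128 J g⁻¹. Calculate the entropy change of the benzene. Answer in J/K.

Heat released by the substance: Q = −mL = −233 × 128 = −29824 J.
At constant T, ΔS = Q_rev/T = −29824 / 278.7 = -107 J/K.

ΔS = -107 J/K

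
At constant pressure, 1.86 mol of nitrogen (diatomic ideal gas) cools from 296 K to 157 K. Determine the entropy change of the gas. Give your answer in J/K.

At constant pressure, ΔS = nC_p ln(T₂/T₁) with C_p = 7R/2 = 29.1 J mol⁻¹ K⁻¹.
ΔS = 1.86 × 29.1 × ln(157/296) = -34.3 J/K.

ΔS = -34.3 J/K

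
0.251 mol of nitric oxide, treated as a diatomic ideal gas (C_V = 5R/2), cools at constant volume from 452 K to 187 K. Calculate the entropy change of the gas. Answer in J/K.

ΔS = -4.6 J/K

At constant volume, ΔS = nC_V ln(T₂/T₁) with C_V = 5R/2 = 20.79 J mol⁻¹ K⁻¹.
ΔS = 0.251 × 20.79 × ln(187/452) = -4.6 J/K.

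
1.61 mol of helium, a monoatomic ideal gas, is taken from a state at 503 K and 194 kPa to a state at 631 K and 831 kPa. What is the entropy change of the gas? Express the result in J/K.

ΔS = nC_p ln(T₂/T₁) − nR ln(P₂/P₁), with C_p = 5R/2 = 20.79 J mol⁻¹ K⁻¹ for a monoatomic ideal gas.
ΔS = 1.61 × [20.79 × ln(631/503) − 8.314 × ln(831/194)] = -11.9 J/K.

ΔS = -11.9 J/K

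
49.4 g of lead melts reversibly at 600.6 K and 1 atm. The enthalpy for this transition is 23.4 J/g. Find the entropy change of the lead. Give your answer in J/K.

Heat absorbed by the substance: Q = mL = 49.4 × 23.4 = 1155.96 J.
At constant T, ΔS = Q_rev/T = 1155.96 / 600.6 = 1.92 J/K.

ΔS = 1.92 J/K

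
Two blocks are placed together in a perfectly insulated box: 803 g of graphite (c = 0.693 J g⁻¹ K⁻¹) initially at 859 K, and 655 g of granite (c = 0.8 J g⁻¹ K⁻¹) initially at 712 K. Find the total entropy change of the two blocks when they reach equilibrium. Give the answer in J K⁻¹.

ΔS_total = 4.74 J/K

Energy balance: T_f = (m₁c₁T₁ + m₂c₂T₂)/(m₁c₁ + m₂c₂) = 787.71 K.
ΔS₁ = m₁c₁ ln(T_f/T₁) = 556.479 × ln(787.71/859) = -48.21 J/K.
ΔS₂ = m₂c₂ ln(T_f/T₂) = 524 × ln(787.71/712) = 52.95 J/K.
ΔS_total = -48.21 + 52.95 = 4.74 J/K.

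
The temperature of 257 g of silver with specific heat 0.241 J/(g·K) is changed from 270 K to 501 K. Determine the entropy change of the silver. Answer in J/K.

ΔS = 38.3 J/K

ΔS = ∫dQ_rev/T = m c ln(T₂/T₁) = 257 × 0.241 × ln(501/270) = 38.3 J/K.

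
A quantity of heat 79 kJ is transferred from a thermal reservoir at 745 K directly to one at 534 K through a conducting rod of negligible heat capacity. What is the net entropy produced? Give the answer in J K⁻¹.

ΔS_hot = −Q/T_H = −79000/745 = -106 J/K and ΔS_cold = +Q/T_C = 79000/534 = 147.9 J/K.
ΔS_total = -106 + 147.9 = 41.9 J/K, positive as the second law requires.

ΔS_total = 41.9 J/K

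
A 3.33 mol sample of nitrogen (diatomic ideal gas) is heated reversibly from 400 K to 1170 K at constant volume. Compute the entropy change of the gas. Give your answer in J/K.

ΔS = 74.3 J/K

At constant volume, ΔS = nC_V ln(T₂/T₁) with C_V = 5R/2 = 20.79 J mol⁻¹ K⁻¹.
ΔS = 3.33 × 20.79 × ln(1170/400) = 74.3 J/K.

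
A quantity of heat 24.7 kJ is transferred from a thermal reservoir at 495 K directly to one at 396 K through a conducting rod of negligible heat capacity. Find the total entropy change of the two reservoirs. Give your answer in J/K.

ΔS_hot = −Q/T_H = −24700/495 = -49.9 J/K and ΔS_cold = +Q/T_C = 24700/396 = 62.37 J/K.
ΔS_total = -49.9 + 62.37 = 12.5 J/K, positive as the second law requires.

ΔS_total = 12.5 J/K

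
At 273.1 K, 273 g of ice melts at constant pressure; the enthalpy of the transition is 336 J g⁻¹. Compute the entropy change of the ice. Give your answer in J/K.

ΔS = 336 J/K

Heat absorbed by the substance: Q = mL = 273 × 336 = 91728 J.
At constant T, ΔS = Q_rev/T = 91728 / 273.1 = 336 J/K.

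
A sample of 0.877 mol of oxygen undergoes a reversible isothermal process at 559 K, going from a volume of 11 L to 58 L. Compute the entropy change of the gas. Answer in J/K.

For an isothermal ideal gas ΔS_gas = nR ln(V₂/V₁) = 0.877 × 8.314 × ln(58/11) = 12.1 J/K.

ΔS_gas = 12.1 J/K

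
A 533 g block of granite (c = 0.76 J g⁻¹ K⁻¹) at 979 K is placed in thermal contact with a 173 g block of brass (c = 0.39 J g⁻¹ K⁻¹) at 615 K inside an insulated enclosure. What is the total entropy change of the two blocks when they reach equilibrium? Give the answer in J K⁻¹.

ΔS_total = 5.59 J/K

Energy balance: T_f = (m₁c₁T₁ + m₂c₂T₂)/(m₁c₁ + m₂c₂) = 927.03 K.
ΔS₁ = m₁c₁ ln(T_f/T₁) = 405.08 × ln(927.03/979) = -22.1 J/K.
ΔS₂ = m₂c₂ ln(T_f/T₂) = 67.47 × ln(927.03/615) = 27.69 J/K.
ΔS_total = -22.1 + 27.69 = 5.59 J/K.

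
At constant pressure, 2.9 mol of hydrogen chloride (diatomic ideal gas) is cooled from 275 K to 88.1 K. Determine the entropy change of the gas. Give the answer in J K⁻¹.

At constant pressure, ΔS = nC_p ln(T₂/T₁) with C_p = 7R/2 = 29.1 J mol⁻¹ K⁻¹.
ΔS = 2.9 × 29.1 × ln(88.1/275) = -96.1 J/K.

ΔS = -96.1 J/K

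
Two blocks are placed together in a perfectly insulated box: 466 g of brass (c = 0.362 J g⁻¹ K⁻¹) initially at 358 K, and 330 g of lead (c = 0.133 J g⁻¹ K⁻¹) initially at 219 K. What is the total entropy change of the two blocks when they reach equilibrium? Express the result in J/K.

ΔS_total = 3.81 J/K

Energy balance: T_f = (m₁c₁T₁ + m₂c₂T₂)/(m₁c₁ + m₂c₂) = 329.3 K.
ΔS₁ = m₁c₁ ln(T_f/T₁) = 168.692 × ln(329.3/358) = -14.096 J/K.
ΔS₂ = m₂c₂ ln(T_f/T₂) = 43.89 × ln(329.3/219) = 17.903 J/K.
ΔS_total = -14.096 + 17.903 = 3.81 J/K.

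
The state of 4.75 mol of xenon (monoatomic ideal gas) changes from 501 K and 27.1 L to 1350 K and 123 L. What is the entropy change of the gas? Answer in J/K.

ΔS = 118 J/K

Entropy is a state function: ΔS = nC_V ln(T₂/T₁) + nR ln(V₂/V₁), with C_V = 3R/2 = 12.47 J mol⁻¹ K⁻¹ for a monoatomic ideal gas.
ΔS = 4.75 × [12.47 × ln(1350/501) + 8.314 × ln(123/27.1)] = 118 J/K.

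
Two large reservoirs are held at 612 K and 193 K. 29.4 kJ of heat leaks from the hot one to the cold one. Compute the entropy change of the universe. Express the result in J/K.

ΔS_hot = −Q/T_H = −29400/612 = -48.04 J/K and ΔS_cold = +Q/T_C = 29400/193 = 152.3 J/K.
ΔS_total = -48.04 + 152.3 = 104 J/K, positive as the second law requires.

ΔS_total = 104 J/K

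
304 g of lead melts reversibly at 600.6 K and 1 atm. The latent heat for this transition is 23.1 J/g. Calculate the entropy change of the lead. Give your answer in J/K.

ΔS = 11.7 J/K

Heat absorbed by the substance: Q = mL = 304 × 23.1 = 7022.4 J.
At constant T, ΔS = Q_rev/T = 7022.4 / 600.6 = 11.7 J/K.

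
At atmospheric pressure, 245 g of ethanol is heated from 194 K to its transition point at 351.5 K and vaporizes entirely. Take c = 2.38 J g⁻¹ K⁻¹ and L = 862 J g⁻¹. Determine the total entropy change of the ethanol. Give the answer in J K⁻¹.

ΔS = 947 J/K

Warming step: ΔS₁ = m c ln(T_tr/T_i) = 245 × 2.38 × ln(351.5/194) = 346.6 J/K.
Phase change: ΔS₂ = +mL/T_tr = 245 × 862 / 351.5 = 600.8 J/K.
ΔS_total = (346.6) + (600.8) = 947 J/K.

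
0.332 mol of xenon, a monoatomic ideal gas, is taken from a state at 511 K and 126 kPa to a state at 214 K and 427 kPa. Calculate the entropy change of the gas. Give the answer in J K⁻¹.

ΔS = -9.38 J/K

ΔS = nC_p ln(T₂/T₁) − nR ln(P₂/P₁), with C_p = 5R/2 = 20.79 J mol⁻¹ K⁻¹ for a monoatomic ideal gas.
ΔS = 0.332 × [20.79 × ln(214/511) − 8.314 × ln(427/126)] = -9.38 J/K.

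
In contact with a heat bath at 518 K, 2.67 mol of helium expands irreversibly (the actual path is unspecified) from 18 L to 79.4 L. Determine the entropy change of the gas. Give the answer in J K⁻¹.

Entropy is a state function, so ΔS_gas depends only on the end states.
For an isothermal ideal gas ΔS_gas = nR ln(V₂/V₁) = 2.67 × 8.314 × ln(79.4/18) = 32.9 J/K.

ΔS_gas = 32.9 J/K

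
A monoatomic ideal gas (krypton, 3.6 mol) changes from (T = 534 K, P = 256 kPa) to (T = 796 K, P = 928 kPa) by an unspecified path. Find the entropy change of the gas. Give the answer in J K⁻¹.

ΔS = -8.68 J/K

ΔS = nC_p ln(T₂/T₁) − nR ln(P₂/P₁), with C_p = 5R/2 = 20.79 J mol⁻¹ K⁻¹ for a monoatomic ideal gas.
ΔS = 3.6 × [20.79 × ln(796/534) − 8.314 × ln(928/256)] = -8.68 J/K.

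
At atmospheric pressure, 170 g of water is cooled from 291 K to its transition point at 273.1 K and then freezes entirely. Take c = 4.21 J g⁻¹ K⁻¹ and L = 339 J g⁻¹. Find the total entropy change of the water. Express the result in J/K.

ΔS = -256 J/K

Cooling step: ΔS₁ = m c ln(T_tr/T_i) = 170 × 4.21 × ln(273.1/291) = -45.44 J/K.
Phase change: ΔS₂ = −mL/T_tr = −170 × 339 / 273.1 = -211 J/K.
ΔS_total = (-45.44) + (-211) = -256 J/K.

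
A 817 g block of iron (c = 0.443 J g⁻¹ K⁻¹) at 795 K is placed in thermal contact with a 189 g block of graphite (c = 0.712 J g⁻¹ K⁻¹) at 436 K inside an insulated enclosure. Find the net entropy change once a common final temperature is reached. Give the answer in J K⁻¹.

Energy balance: T_f = (m₁c₁T₁ + m₂c₂T₂)/(m₁c₁ + m₂c₂) = 697.7 K.
ΔS₁ = m₁c₁ ln(T_f/T₁) = 361.931 × ln(697.7/795) = -47.25 J/K.
ΔS₂ = m₂c₂ ln(T_f/T₂) = 134.568 × ln(697.7/436) = 63.27 J/K.
ΔS_total = -47.25 + 63.27 = 16 J/K.

ΔS_total = 16 J/K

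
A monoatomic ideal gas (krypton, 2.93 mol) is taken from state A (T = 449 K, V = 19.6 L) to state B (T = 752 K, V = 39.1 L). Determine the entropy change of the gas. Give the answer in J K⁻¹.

ΔS = 35.7 J/K

Entropy is a state function: ΔS = nC_V ln(T₂/T₁) + nR ln(V₂/V₁), with C_V = 3R/2 = 12.47 J mol⁻¹ K⁻¹ for a monoatomic ideal gas.
ΔS = 2.93 × [12.47 × ln(752/449) + 8.314 × ln(39.1/19.6)] = 35.7 J/K.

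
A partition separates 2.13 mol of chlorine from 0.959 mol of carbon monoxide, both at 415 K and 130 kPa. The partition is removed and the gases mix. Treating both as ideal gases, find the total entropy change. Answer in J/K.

ΔS_mix = 15.9 J/K

Mole fractions: x_A = 2.13/3.09 = 0.69, x_B = 0.31.
ΔS_mix = −R(n_A ln x_A + n_B ln x_B) = −8.314 × (2.13 ln 0.69 + 0.959 ln 0.31) = 15.9 J/K.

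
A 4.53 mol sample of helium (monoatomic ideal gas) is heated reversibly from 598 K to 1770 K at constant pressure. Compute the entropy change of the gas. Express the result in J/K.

ΔS = 102 J/K

At constant pressure, ΔS = nC_p ln(T₂/T₁) with C_p = 5R/2 = 20.79 J mol⁻¹ K⁻¹.
ΔS = 4.53 × 20.79 × ln(1770/598) = 102 J/K.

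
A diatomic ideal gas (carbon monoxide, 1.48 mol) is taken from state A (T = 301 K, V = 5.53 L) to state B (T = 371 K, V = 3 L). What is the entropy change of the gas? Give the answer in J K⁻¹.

Entropy is a state function: ΔS = nC_V ln(T₂/T₁) + nR ln(V₂/V₁), with C_V = 5R/2 = 20.79 J mol⁻¹ K⁻¹ for a diatomic ideal gas.
ΔS = 1.48 × [20.79 × ln(371/301) + 8.314 × ln(3/5.53)] = -1.09 J/K.

ΔS = -1.09 J/K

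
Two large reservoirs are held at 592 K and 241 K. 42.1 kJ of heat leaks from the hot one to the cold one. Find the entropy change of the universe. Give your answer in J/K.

ΔS_total = 104 J/K

ΔS_hot = −Q/T_H = −42100/592 = -71.11 J/K and ΔS_cold = +Q/T_C = 42100/241 = 174.7 J/K.
ΔS_total = -71.11 + 174.7 = 104 J/K, positive as the second law requires.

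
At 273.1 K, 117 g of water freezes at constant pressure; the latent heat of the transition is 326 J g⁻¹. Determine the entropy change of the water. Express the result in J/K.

Heat released by the substance: Q = −mL = −117 × 326 = −38142 J.
At constant T, ΔS = Q_rev/T = −38142 / 273.1 = -140 J/K.

ΔS = -140 J/K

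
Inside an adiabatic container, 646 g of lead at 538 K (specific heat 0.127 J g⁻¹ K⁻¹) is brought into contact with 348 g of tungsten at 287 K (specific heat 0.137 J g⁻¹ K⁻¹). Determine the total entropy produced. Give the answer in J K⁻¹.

ΔS_total = 5.56 J/K

Energy balance: T_f = (m₁c₁T₁ + m₂c₂T₂)/(m₁c₁ + m₂c₂) = 445.75 K.
ΔS₁ = m₁c₁ ln(T_f/T₁) = 82.042 × ln(445.75/538) = -15.43 J/K.
ΔS₂ = m₂c₂ ln(T_f/T₂) = 47.676 × ln(445.75/287) = 20.99 J/K.
ΔS_total = -15.43 + 20.99 = 5.56 J/K.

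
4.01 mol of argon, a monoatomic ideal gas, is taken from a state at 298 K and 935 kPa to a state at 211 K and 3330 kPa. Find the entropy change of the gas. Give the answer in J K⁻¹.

ΔS = nC_p ln(T₂/T₁) − nR ln(P₂/P₁), with C_p = 5R/2 = 20.79 J mol⁻¹ K⁻¹ for a monoatomic ideal gas.
ΔS = 4.01 × [20.79 × ln(211/298) − 8.314 × ln(3330/935)] = -71.1 J/K.

ΔS = -71.1 J/K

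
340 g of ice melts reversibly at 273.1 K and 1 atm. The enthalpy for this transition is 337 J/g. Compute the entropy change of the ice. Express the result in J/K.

Heat absorbed by the substance: Q = mL = 340 × 337 = 114580 J.
At constant T, ΔS = Q_rev/T = 114580 / 273.1 = 420 J/K.

ΔS = 420 J/K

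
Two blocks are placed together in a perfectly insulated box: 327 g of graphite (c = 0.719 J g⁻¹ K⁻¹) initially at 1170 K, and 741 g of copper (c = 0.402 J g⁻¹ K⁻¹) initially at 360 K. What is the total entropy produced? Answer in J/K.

Energy balance: T_f = (m₁c₁T₁ + m₂c₂T₂)/(m₁c₁ + m₂c₂) = 717.3 K.
ΔS₁ = m₁c₁ ln(T_f/T₁) = 235.113 × ln(717.3/1170) = -115.03 J/K.
ΔS₂ = m₂c₂ ln(T_f/T₂) = 297.882 × ln(717.3/360) = 205.36 J/K.
ΔS_total = -115.03 + 205.36 = 90.3 J/K.

ΔS_total = 90.3 J/K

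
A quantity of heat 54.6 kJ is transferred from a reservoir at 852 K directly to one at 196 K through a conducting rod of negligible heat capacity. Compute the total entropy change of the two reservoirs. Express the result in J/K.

ΔS_total = 214 J/K

ΔS_hot = −Q/T_H = −54600/852 = -64.085 J/K and ΔS_cold = +Q/T_C = 54600/196 = 278.57 J/K.
ΔS_total = -64.085 + 278.57 = 214 J/K, positive as the second law requires.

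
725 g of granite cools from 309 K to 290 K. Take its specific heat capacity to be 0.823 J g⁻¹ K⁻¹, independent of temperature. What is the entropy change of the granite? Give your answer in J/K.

ΔS = ∫dQ_rev/T = m c ln(T₂/T₁) = 725 × 0.823 × ln(290/309) = -37.9 J/K.

ΔS = -37.9 J/K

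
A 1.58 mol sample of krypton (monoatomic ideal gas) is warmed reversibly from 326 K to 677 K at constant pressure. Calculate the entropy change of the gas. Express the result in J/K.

At constant pressure, ΔS = nC_p ln(T₂/T₁) with C_p = 5R/2 = 20.79 J mol⁻¹ K⁻¹.
ΔS = 1.58 × 20.79 × ln(677/326) = 24 J/K.

ΔS = 24 J/K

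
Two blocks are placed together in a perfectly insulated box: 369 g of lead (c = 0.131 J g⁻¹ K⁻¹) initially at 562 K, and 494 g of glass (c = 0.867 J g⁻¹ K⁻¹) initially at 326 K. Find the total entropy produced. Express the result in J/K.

ΔS_total = 7.44 J/K

Energy balance: T_f = (m₁c₁T₁ + m₂c₂T₂)/(m₁c₁ + m₂c₂) = 349.93 K.
ΔS₁ = m₁c₁ ln(T_f/T₁) = 48.339 × ln(349.93/562) = -22.9 J/K.
ΔS₂ = m₂c₂ ln(T_f/T₂) = 428.298 × ln(349.93/326) = 30.34 J/K.
ΔS_total = -22.9 + 30.34 = 7.44 J/K.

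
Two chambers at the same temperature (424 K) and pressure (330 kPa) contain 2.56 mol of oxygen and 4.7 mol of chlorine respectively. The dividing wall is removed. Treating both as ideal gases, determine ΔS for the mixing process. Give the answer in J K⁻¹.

ΔS_mix = 39.2 J/K

Mole fractions: x_A = 2.56/7.26 = 0.353, x_B = 0.647.
ΔS_mix = −R(n_A ln x_A + n_B ln x_B) = −8.314 × (2.56 ln 0.353 + 4.7 ln 0.647) = 39.2 J/K.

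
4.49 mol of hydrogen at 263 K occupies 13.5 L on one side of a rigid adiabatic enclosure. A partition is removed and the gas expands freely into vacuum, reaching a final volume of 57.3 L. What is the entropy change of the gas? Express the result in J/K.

For an ideal gas in free expansion Q = 0 and W = 0, so T is unchanged.
Entropy is a state function; using a reversible isothermal path, ΔS_gas = nR ln(V₂/V₁) = 4.49 × 8.314 × ln(57.3/13.5) = 54 J/K.

ΔS_gas = 54 J/K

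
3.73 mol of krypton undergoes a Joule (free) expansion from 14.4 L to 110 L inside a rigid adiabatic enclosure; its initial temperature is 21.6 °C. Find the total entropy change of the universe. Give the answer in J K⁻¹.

ΔS_universe = 63.1 J/K

No heat is exchanged and no work is done, so the ideal-gas temperature stays constant.
Entropy is a state function; using a reversible isothermal path, ΔS_gas = nR ln(V₂/V₁) = 3.73 × 8.314 × ln(110/14.4) = 63.1 J/K.
The insulated surroundings exchange no heat, so ΔS_surr = 0 and ΔS_universe = ΔS_gas.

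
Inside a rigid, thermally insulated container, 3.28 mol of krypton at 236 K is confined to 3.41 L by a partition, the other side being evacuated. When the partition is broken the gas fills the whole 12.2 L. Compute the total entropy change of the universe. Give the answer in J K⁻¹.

ΔS_universe = 34.8 J/K

No heat is exchanged and no work is done, so the ideal-gas temperature stays constant.
Entropy is a state function; using a reversible isothermal path, ΔS_gas = nR ln(V₂/V₁) = 3.28 × 8.314 × ln(12.2/3.41) = 34.8 J/K.
The insulated surroundings exchange no heat, so ΔS_surr = 0 and ΔS_universe = ΔS_gas.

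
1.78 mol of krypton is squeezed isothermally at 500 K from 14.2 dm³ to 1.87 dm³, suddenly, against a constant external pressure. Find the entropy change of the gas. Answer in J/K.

ΔS_gas = -30 J/K

Entropy is a state function, so ΔS_gas depends only on the end states.
For an isothermal ideal gas ΔS_gas = nR ln(V₂/V₁) = 1.78 × 8.314 × ln(1.87/14.2) = -30 J/K.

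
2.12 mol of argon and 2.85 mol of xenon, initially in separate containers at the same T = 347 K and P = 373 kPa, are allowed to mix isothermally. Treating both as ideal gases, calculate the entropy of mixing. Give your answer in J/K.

ΔS_mix = 28.2 J/K

Mole fractions: x_A = 2.12/4.97 = 0.427, x_B = 0.573.
ΔS_mix = −R(n_A ln x_A + n_B ln x_B) = −8.314 × (2.12 ln 0.427 + 2.85 ln 0.573) = 28.2 J/K.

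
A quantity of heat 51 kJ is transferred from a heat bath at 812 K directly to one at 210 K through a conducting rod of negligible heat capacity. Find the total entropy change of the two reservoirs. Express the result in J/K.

ΔS_hot = −Q/T_H = −51000/812 = -62.81 J/K and ΔS_cold = +Q/T_C = 51000/210 = 242.9 J/K.
ΔS_total = -62.81 + 242.9 = 180 J/K, positive as the second law requires.

ΔS_total = 180 J/K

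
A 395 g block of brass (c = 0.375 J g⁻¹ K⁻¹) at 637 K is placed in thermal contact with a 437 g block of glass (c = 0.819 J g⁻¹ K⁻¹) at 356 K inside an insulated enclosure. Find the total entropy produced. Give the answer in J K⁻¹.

ΔS_total = 19 J/K

Energy balance: T_f = (m₁c₁T₁ + m₂c₂T₂)/(m₁c₁ + m₂c₂) = 438.25 K.
ΔS₁ = m₁c₁ ln(T_f/T₁) = 148.125 × ln(438.25/637) = -55.39 J/K.
ΔS₂ = m₂c₂ ln(T_f/T₂) = 357.903 × ln(438.25/356) = 74.4 J/K.
ΔS_total = -55.39 + 74.4 = 19 J/K.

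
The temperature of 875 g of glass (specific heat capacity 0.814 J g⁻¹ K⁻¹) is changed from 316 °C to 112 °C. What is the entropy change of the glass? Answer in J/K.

ΔS = -303 J/K

In kelvin: T₁ = 589.15 K, T₂ = 385.15 K. ΔS = ∫dQ_rev/T = m c ln(T₂/T₁) = 875 × 0.814 × ln(385.15/589.15) = -303 J/K.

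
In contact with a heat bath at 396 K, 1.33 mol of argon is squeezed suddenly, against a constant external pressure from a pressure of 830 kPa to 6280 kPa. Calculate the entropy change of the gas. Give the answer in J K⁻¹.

Entropy is a state function, so ΔS_gas depends only on the end states.
For an isothermal ideal gas ΔS_gas = nR ln(P₁/P₂) = 1.33 × 8.314 × ln(830/6280) = -22.4 J/K.

ΔS_gas = -22.4 J/K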